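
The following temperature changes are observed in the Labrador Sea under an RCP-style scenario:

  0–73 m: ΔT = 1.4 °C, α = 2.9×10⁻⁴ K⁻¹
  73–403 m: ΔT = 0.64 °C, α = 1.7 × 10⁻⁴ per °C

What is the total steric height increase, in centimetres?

about 6.55 cm

Layer 1: 2.9×10⁻⁴ × 73 × 1.4 = 0.029638 m
0.64 × 1.7×10⁻⁴ × 330 = 0.035904 m
Δh = 0.029638 + 0.035904 = 0.065542 m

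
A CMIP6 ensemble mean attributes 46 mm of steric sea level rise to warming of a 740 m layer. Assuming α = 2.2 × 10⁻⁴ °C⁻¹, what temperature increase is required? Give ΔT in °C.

ΔT = Δh/(αH) = 0.046 / (2.2×10⁻⁴ × 740) ≈ 0.2826 °C

about 0.283 °C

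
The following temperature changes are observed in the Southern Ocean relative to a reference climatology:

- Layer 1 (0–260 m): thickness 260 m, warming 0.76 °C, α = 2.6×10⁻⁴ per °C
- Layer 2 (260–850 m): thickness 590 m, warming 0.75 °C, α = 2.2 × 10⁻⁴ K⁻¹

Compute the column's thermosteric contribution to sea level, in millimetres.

260 × 2.6×10⁻⁴ × 0.76 = 0.051376 m
260–850 m: 2.2×10⁻⁴ × 0.75 × 590 = 0.09735 m
Δh = 0.051376 + 0.09735 = 0.148726 m ≈ 150 mm

about 150 mm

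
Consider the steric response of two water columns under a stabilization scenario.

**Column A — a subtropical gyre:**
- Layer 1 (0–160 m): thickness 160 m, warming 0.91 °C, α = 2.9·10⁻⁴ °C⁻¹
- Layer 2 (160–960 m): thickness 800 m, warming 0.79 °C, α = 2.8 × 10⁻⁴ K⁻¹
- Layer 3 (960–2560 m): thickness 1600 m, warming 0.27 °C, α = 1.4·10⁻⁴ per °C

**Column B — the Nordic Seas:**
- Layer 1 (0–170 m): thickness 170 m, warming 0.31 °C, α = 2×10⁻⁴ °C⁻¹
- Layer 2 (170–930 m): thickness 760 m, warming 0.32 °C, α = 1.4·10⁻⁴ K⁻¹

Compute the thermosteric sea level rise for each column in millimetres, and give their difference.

Δh_A ≈ 280 mm, Δh_B ≈ 45 mm; difference ≈ 240 mm

A 0–160 m: 2.9×10⁻⁴ × 160 × 0.91 = 0.042224 m
A 160–960 m: 2.8×10⁻⁴ × 0.79 × 800 = 0.17696 m
A 960–2560 m: 1.4×10⁻⁴ × 0.27 × 1600 = 0.06048 m
A total: 0.279664 m
B 2×10⁻⁴ × 170 × 0.31 = 0.01054 m
B 170–930 m: 760 × 1.4×10⁻⁴ × 0.32 = 0.034048 m
B total: 0.044588 m
Difference: 0.279664 − 0.044588 = 0.235076 m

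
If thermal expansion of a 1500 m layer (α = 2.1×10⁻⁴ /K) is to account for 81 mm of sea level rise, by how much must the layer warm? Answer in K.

ΔT = Δh/(αH) = 0.081 / (2.1×10⁻⁴ × 1500) ≈ 0.2571 K

about 0.257 K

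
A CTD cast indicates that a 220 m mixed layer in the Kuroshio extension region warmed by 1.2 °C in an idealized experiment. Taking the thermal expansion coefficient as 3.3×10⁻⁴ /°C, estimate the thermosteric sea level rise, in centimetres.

8.71 cm of thermosteric rise

Δh = αΔT·H = 3.3×10⁻⁴ × 1.2 × 220 = 0.08712 m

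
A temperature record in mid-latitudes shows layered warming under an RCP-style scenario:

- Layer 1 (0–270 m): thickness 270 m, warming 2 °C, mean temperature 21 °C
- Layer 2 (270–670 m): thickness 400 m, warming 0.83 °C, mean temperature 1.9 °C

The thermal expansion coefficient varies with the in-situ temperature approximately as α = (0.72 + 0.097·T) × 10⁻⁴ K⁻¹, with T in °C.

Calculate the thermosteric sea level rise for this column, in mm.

Layer 1: α = (0.72 + 0.097×21)×10⁻⁴ = 2.757×10⁻⁴ K⁻¹
Layer 2: α = (0.72 + 0.097×1.9)×10⁻⁴ = 0.9043×10⁻⁴ K⁻¹
Layer 1: 2.757×10⁻⁴ × 270 × 2 = 0.148878 m
Layer 2: 0.83 × 0.9043×10⁻⁴ × 400 = 0.03002276 m
Δh = 0.148878 + 0.03002276 = 0.17890076 m

180 mm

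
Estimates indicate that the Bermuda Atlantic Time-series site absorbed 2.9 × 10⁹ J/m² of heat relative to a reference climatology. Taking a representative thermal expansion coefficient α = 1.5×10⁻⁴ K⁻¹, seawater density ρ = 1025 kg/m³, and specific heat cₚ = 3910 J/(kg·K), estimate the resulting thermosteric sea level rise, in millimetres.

109 mm

Δh = αQ/(ρcₚ) = 1.5×10⁻⁴ × 2.9×10⁹ / (1025 × 3910) ≈ 0.10854 m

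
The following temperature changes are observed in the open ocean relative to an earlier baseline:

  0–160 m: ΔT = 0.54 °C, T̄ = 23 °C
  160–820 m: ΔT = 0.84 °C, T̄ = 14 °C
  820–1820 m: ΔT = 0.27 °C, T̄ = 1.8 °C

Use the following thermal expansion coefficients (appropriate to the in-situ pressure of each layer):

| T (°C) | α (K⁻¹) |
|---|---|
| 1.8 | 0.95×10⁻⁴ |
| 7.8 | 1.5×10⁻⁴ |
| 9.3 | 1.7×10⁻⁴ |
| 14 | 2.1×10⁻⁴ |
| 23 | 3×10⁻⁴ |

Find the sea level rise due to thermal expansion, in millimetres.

Layer 1 at 23 °C → α = 3×10⁻⁴ K⁻¹
Layer 2 at 14 °C → α = 2.1×10⁻⁴ K⁻¹
Layer 3 at 1.8 °C → α = 0.95×10⁻⁴ K⁻¹
Layer 1: 3×10⁻⁴ × 0.54 × 160 = 0.02592 m
660 × 2.1×10⁻⁴ × 0.84 = 0.116424 m
Layer 3: 0.27 × 1000 × 0.95×10⁻⁴ = 0.02565 m
Δh = 0.02592 + 0.116424 + 0.02565 = 0.167994 m

170 mm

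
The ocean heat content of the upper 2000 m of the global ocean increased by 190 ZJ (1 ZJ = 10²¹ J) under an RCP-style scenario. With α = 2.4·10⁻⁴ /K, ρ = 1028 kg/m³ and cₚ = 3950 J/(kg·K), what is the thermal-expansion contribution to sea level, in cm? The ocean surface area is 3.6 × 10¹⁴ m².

Per unit area: Q = 190×10²¹ / (3.6×10¹⁴) ≈ 5.278×10⁸ J/m²
Δh = αQ/(ρcₚ) = 2.4×10⁻⁴ × 5.278×10⁸ / (1028 × 3950) ≈ 0.031195 m

Δh = 3.1 cm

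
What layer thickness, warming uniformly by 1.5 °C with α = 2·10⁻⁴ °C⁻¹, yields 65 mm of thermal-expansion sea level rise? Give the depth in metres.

about 217 m

H = Δh/(αΔT) = 0.065 / (2×10⁻⁴ × 1.5) ≈ 216.7 m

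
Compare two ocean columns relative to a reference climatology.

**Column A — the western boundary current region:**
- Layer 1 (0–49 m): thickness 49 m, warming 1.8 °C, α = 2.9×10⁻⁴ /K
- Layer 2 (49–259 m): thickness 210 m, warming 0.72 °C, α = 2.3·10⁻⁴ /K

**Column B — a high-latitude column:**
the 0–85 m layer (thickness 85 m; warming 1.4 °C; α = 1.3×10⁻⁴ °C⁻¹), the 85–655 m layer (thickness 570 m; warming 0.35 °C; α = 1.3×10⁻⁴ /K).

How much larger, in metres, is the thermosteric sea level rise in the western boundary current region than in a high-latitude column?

0.019 m

A 0–49 m: 1.8 × 49 × 2.9×10⁻⁴ = 0.025578 m
A 49–259 m: 2.3×10⁻⁴ × 210 × 0.72 = 0.034776 m
A total: 0.060354 m
B 85 × 1.3×10⁻⁴ × 1.4 = 0.01547 m
B 85–655 m: 1.3×10⁻⁴ × 570 × 0.35 = 0.025935 m
B total: 0.041405 m
Difference: 0.060354 − 0.041405 = 0.018949 m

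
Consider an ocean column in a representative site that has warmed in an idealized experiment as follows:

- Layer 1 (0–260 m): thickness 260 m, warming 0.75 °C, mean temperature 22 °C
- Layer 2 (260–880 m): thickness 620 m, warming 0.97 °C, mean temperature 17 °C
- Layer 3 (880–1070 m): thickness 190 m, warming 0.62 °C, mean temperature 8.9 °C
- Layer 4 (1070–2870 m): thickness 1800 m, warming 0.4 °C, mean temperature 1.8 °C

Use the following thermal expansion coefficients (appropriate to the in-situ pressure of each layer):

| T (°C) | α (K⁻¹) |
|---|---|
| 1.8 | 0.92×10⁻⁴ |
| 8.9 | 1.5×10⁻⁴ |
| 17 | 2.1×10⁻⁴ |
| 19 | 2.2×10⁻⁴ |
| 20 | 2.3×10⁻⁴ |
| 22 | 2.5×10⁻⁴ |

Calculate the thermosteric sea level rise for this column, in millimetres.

Δh = 260 mm

Layer 1 at 22 °C → α = 2.5×10⁻⁴ K⁻¹
Layer 2 at 17 °C → α = 2.1×10⁻⁴ K⁻¹
Layer 3 at 8.9 °C → α = 1.5×10⁻⁴ K⁻¹
Layer 4 at 1.8 °C → α = 0.92×10⁻⁴ K⁻¹
0–260 m: 260 × 2.5×10⁻⁴ × 0.75 = 0.04875 m
Layer 2: 2.1×10⁻⁴ × 620 × 0.97 = 0.126294 m
190 × 0.62 × 1.5×10⁻⁴ = 0.01767 m
0.92×10⁻⁴ × 1800 × 0.4 = 0.06624 m
Δh = 0.04875 + 0.126294 + 0.01767 + 0.06624 = 0.258954 m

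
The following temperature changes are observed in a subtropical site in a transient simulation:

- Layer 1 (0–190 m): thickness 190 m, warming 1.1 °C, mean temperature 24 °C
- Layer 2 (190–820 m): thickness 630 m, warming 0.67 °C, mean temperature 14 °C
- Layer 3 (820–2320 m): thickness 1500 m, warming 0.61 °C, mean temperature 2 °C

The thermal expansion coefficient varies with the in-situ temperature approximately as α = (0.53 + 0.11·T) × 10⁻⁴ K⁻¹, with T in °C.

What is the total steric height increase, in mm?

about 222 mm

Layer 1: α = (0.53 + 0.11×24)×10⁻⁴ = 3.17×10⁻⁴ K⁻¹
Layer 2: α = (0.53 + 0.11×14)×10⁻⁴ = 2.07×10⁻⁴ K⁻¹
Layer 3: α = (0.53 + 0.11×2)×10⁻⁴ = 0.75×10⁻⁴ K⁻¹
0–190 m: 190 × 3.17×10⁻⁴ × 1.1 = 0.066253 m
Layer 2: 630 × 0.67 × 2.07×10⁻⁴ = 0.0873747 m
0.61 × 0.75×10⁻⁴ × 1500 = 0.068625 m
Δh = 0.066253 + 0.0873747 + 0.068625 = 0.2222527 m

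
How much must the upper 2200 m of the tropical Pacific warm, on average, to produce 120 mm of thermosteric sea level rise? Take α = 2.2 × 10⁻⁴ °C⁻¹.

ΔT = Δh/(αH) = 0.12 / (2.2×10⁻⁴ × 2200) ≈ 0.2479 K

about 0.248 K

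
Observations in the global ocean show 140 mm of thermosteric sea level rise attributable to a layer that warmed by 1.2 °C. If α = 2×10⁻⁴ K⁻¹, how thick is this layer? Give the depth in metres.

H = Δh/(αΔT) = 0.14 / (2×10⁻⁴ × 1.2) ≈ 583.3 m

H ≈ 583 m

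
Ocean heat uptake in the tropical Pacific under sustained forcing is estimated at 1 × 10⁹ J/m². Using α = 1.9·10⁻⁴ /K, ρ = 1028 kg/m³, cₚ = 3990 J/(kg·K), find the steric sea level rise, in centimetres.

Δh = αQ/(ρcₚ) = 1.9×10⁻⁴ × 1×10⁹ / (1028 × 3990) ≈ 0.046322 m

Δh ≈ 4.6 cm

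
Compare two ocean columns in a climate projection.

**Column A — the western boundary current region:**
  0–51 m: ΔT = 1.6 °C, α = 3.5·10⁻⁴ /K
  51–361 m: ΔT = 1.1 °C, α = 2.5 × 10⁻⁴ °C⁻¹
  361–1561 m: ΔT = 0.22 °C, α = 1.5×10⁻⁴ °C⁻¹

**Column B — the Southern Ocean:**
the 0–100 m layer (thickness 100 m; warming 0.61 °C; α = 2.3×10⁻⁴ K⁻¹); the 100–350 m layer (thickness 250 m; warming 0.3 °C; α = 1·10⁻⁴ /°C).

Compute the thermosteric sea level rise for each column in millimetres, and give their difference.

A Layer 1: 1.6 × 3.5×10⁻⁴ × 51 = 0.02856 m
A 310 × 1.1 × 2.5×10⁻⁴ = 0.08525 m
A 361–1561 m: 1200 × 0.22 × 1.5×10⁻⁴ = 0.03960 m
A total: 0.15341 m
B Layer 1: 2.3×10⁻⁴ × 100 × 0.61 = 0.01403 m
B 0.3 × 250 × 1×10⁻⁴ = 0.00750 m
B total: 0.02153 m
Difference: 0.15341 − 0.02153 = 0.13188 m

A: 150 mm; B: 22 mm; difference 130 mm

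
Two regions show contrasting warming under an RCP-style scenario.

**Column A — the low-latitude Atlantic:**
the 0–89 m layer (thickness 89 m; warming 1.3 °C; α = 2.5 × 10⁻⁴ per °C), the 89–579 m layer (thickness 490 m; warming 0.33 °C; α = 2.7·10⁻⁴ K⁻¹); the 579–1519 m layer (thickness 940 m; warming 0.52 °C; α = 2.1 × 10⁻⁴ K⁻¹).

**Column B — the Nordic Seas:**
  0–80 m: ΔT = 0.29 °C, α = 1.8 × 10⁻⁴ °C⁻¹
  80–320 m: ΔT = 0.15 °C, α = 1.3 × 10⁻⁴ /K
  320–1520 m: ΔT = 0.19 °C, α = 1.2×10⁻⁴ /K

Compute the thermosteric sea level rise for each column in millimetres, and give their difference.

A 0–89 m: 89 × 2.5×10⁻⁴ × 1.3 = 0.028925 m
A 0.33 × 490 × 2.7×10⁻⁴ = 0.043659 m
A Layer 3: 0.52 × 940 × 2.1×10⁻⁴ = 0.102648 m
A total: 0.175232 m
B Layer 1: 0.29 × 80 × 1.8×10⁻⁴ = 0.004176 m
B 80–320 m: 0.15 × 1.3×10⁻⁴ × 240 = 0.00468 m
B 320–1520 m: 1.2×10⁻⁴ × 0.19 × 1200 = 0.02736 m
B total: 0.036216 m
Difference: 0.175232 − 0.036216 = 0.139016 m

A: 180 mm; B: 36 mm; difference 140 mm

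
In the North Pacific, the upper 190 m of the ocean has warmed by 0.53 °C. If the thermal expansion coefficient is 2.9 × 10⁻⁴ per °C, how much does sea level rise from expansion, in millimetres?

about 29.2 mm

Δh = αΔT·H = 2.9×10⁻⁴ × 0.53 × 190 = 0.029203 m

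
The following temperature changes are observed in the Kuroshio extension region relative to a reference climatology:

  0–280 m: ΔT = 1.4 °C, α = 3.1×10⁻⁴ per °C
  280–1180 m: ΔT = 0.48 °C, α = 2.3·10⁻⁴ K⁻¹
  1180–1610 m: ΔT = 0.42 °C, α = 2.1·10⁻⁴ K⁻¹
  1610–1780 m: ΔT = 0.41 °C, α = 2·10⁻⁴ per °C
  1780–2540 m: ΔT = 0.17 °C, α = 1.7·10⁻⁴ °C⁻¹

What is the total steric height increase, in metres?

Layer 1: 280 × 3.1×10⁻⁴ × 1.4 = 0.12152 m
Layer 2: 900 × 0.48 × 2.3×10⁻⁴ = 0.09936 m
2.1×10⁻⁴ × 0.42 × 430 = 0.037926 m
2×10⁻⁴ × 0.41 × 170 = 0.01394 m
1780–2540 m: 0.17 × 1.7×10⁻⁴ × 760 = 0.021964 m
Δh = 0.12152 + 0.09936 + 0.037926 + 0.01394 + 0.021964 = 0.29471 m ≈ 0.295 m

about 0.295 m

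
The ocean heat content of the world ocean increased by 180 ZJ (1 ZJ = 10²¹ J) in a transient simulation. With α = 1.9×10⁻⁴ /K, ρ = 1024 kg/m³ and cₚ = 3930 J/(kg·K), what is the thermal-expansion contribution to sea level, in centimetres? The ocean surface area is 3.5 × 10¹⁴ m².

2.4 cm

Per unit area: Q = 180×10²¹ / (3.5×10¹⁴) ≈ 5.143×10⁸ J/m²
Δh = αQ/(ρcₚ) = 1.9×10⁻⁴ × 5.143×10⁸ / (1024 × 3930) ≈ 0.024282 m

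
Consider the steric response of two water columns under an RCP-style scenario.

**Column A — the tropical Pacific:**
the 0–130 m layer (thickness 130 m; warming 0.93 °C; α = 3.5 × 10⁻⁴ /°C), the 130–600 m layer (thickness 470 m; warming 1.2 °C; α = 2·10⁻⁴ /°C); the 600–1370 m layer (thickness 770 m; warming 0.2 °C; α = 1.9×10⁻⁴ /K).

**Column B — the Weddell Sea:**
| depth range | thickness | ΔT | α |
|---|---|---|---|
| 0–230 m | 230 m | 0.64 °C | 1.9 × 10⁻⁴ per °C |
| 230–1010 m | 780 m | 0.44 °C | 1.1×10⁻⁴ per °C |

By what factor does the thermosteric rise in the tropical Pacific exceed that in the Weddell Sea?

≈ 2.81×

A Layer 1: 3.5×10⁻⁴ × 0.93 × 130 = 0.042315 m
A 2×10⁻⁴ × 470 × 1.2 = 0.11280 m
A 600–1370 m: 770 × 1.9×10⁻⁴ × 0.2 = 0.02926 m
A total: 0.184375 m
B Layer 1: 1.9×10⁻⁴ × 230 × 0.64 = 0.027968 m
B 780 × 0.44 × 1.1×10⁻⁴ = 0.037752 m
B total: 0.06572 m
Ratio: 0.184375 / 0.06572 ≈ 2.805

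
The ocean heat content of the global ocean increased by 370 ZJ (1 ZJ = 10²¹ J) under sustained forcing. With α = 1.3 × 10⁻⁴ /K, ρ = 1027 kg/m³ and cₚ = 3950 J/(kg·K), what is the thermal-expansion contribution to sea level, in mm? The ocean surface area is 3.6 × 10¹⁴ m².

Per unit area: Q = 370×10²¹ / (3.6×10¹⁴) ≈ 1.028×10⁹ J/m²
Δh = αQ/(ρcₚ) = 1.3×10⁻⁴ × 1.028×10⁹ / (1027 × 3950) ≈ 0.032943 m

33 mm of thermosteric rise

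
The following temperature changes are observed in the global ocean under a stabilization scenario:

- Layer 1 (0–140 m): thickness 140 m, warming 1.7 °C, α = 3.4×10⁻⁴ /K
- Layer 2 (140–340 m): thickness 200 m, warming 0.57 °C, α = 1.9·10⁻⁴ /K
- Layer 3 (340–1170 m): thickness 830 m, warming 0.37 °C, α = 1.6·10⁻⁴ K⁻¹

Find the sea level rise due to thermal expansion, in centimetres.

Δh = 15 cm

Layer 1: 1.7 × 140 × 3.4×10⁻⁴ = 0.08092 m
0.57 × 1.9×10⁻⁴ × 200 = 0.02166 m
830 × 1.6×10⁻⁴ × 0.37 = 0.049136 m
Δh = 0.08092 + 0.02166 + 0.049136 = 0.151716 m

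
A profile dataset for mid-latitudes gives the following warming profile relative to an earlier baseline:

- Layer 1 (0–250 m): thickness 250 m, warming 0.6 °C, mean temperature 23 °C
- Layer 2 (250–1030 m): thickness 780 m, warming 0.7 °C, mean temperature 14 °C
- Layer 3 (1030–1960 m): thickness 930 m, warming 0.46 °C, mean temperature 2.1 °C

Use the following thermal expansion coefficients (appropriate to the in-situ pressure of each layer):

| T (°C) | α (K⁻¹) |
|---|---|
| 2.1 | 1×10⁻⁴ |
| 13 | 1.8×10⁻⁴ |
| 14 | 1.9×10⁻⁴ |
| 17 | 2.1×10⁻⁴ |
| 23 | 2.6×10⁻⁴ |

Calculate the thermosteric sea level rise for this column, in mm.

about 186 mm

Layer 1 at 23 °C → α = 2.6×10⁻⁴ K⁻¹
Layer 2 at 14 °C → α = 1.9×10⁻⁴ K⁻¹
Layer 3 at 2.1 °C → α = 1×10⁻⁴ K⁻¹
Layer 1: 250 × 2.6×10⁻⁴ × 0.6 = 0.03900 m
1.9×10⁻⁴ × 780 × 0.7 = 0.10374 m
1030–1960 m: 1×10⁻⁴ × 930 × 0.46 = 0.04278 m
Δh = 0.03900 + 0.10374 + 0.04278 = 0.18552 m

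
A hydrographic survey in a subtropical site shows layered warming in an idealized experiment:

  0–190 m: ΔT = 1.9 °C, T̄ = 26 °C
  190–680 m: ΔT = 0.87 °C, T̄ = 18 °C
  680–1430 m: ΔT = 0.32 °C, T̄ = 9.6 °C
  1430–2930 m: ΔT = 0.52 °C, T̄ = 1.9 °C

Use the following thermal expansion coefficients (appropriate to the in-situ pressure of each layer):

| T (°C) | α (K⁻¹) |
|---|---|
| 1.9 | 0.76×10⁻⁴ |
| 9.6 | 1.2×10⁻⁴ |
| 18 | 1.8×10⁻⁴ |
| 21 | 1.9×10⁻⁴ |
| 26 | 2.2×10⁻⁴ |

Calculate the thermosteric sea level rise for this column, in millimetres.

244 mm

Layer 1 at 26 °C → α = 2.2×10⁻⁴ K⁻¹
Layer 2 at 18 °C → α = 1.8×10⁻⁴ K⁻¹
Layer 3 at 9.6 °C → α = 1.2×10⁻⁴ K⁻¹
Layer 4 at 1.9 °C → α = 0.76×10⁻⁴ K⁻¹
Layer 1: 1.9 × 190 × 2.2×10⁻⁴ = 0.07942 m
490 × 0.87 × 1.8×10⁻⁴ = 0.076734 m
Layer 3: 1.2×10⁻⁴ × 0.32 × 750 = 0.02880 m
1430–2930 m: 0.52 × 1500 × 0.76×10⁻⁴ = 0.05928 m
Δh = 0.07942 + 0.076734 + 0.02880 + 0.05928 = 0.244234 m ≈ 244 mm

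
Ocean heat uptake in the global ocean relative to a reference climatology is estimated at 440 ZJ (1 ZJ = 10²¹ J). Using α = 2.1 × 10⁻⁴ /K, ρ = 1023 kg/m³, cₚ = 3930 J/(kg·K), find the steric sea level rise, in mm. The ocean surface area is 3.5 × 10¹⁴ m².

65.7 mm

Per unit area: Q = 440×10²¹ / (3.5×10¹⁴) ≈ 1.257×10⁹ J/m²
Δh = αQ/(ρcₚ) = 2.1×10⁻⁴ × 1.257×10⁹ / (1023 × 3930) ≈ 0.065658 m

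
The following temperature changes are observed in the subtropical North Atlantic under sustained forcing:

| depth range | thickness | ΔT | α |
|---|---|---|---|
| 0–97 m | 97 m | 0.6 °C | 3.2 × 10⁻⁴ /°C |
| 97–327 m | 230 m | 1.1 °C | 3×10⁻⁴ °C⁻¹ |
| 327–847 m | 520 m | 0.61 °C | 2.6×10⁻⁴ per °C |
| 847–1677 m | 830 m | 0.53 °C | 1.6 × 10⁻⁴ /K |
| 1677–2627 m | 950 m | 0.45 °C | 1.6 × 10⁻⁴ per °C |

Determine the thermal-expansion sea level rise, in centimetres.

Δh = 31.6 cm

Layer 1: 97 × 3.2×10⁻⁴ × 0.6 = 0.018624 m
Layer 2: 1.1 × 230 × 3×10⁻⁴ = 0.07590 m
520 × 0.61 × 2.6×10⁻⁴ = 0.082472 m
830 × 0.53 × 1.6×10⁻⁴ = 0.070384 m
Layer 5: 950 × 0.45 × 1.6×10⁻⁴ = 0.06840 m
Δh = 0.018624 + 0.07590 + 0.082472 + 0.070384 + 0.06840 = 0.31578 m ≈ 31.6 cm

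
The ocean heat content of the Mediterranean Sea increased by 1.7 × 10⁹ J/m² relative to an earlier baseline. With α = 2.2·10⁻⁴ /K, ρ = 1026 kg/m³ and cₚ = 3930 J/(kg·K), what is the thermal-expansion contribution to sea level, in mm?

about 92.8 mm

Δh = αQ/(ρcₚ) = 2.2×10⁻⁴ × 1.7×10⁹ / (1026 × 3930) ≈ 0.092754 m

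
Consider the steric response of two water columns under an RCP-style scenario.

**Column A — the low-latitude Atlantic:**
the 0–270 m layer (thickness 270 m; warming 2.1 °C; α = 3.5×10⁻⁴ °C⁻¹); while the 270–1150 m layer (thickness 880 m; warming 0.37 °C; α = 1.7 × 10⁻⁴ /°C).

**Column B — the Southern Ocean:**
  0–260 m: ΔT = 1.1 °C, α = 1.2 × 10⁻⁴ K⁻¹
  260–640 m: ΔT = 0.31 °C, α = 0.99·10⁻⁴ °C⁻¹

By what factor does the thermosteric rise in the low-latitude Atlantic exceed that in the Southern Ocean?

5.52

A Layer 1: 3.5×10⁻⁴ × 270 × 2.1 = 0.19845 m
A 0.37 × 880 × 1.7×10⁻⁴ = 0.055352 m
A total: 0.253802 m
B 0–260 m: 260 × 1.2×10⁻⁴ × 1.1 = 0.03432 m
B 260–640 m: 380 × 0.99×10⁻⁴ × 0.31 = 0.0116622 m
B total: 0.0459822 m
Ratio: 0.253802 / 0.0459822 ≈ 5.520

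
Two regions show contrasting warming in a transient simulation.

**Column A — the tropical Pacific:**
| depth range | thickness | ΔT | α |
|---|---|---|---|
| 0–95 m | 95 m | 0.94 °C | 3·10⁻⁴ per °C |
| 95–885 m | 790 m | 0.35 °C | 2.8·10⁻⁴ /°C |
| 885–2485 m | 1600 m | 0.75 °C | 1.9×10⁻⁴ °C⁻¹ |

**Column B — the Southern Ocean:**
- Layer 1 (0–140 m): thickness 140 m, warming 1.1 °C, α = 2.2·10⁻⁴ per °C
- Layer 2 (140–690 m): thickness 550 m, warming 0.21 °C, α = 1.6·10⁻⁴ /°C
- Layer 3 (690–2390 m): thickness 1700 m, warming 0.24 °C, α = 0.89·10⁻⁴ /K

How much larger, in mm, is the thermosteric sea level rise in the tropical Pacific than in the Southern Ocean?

A 95 × 3×10⁻⁴ × 0.94 = 0.02679 m
A Layer 2: 2.8×10⁻⁴ × 790 × 0.35 = 0.07742 m
A 885–2485 m: 0.75 × 1600 × 1.9×10⁻⁴ = 0.22800 m
A total: 0.33221 m
B 0–140 m: 140 × 2.2×10⁻⁴ × 1.1 = 0.03388 m
B 550 × 1.6×10⁻⁴ × 0.21 = 0.01848 m
B Layer 3: 0.89×10⁻⁴ × 0.24 × 1700 = 0.036312 m
B total: 0.088672 m
Difference: 0.33221 − 0.088672 = 0.243538 m

Δh_A − Δh_B ≈ 240 mm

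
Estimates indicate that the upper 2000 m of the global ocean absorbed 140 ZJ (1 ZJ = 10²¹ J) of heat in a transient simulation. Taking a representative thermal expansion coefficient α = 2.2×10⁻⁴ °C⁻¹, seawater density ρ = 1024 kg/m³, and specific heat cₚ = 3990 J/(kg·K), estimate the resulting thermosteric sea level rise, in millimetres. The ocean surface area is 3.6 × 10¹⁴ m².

Δh = 21 mm

Per unit area: Q = 140×10²¹ / (3.6×10¹⁴) ≈ 3.889×10⁸ J/m²
Δh = αQ/(ρcₚ) = 2.2×10⁻⁴ × 3.889×10⁸ / (1024 × 3990) ≈ 0.020941 m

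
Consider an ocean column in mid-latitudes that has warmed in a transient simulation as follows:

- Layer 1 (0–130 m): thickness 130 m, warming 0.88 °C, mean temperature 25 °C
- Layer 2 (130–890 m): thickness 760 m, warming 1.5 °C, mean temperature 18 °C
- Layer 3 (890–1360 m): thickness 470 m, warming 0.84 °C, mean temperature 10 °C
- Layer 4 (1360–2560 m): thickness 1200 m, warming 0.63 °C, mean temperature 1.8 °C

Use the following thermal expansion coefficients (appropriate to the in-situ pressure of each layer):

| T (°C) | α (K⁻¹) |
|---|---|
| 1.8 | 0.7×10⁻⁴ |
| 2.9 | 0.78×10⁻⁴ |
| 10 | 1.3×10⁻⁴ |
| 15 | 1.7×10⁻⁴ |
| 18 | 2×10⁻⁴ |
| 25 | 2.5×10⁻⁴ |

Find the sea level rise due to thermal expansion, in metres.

Layer 1 at 25 °C → α = 2.5×10⁻⁴ K⁻¹
Layer 2 at 18 °C → α = 2×10⁻⁴ K⁻¹
Layer 3 at 10 °C → α = 1.3×10⁻⁴ K⁻¹
Layer 4 at 1.8 °C → α = 0.7×10⁻⁴ K⁻¹
0–130 m: 2.5×10⁻⁴ × 0.88 × 130 = 0.02860 m
Layer 2: 760 × 2×10⁻⁴ × 1.5 = 0.22800 m
0.84 × 1.3×10⁻⁴ × 470 = 0.051324 m
1360–2560 m: 1200 × 0.63 × 0.7×10⁻⁴ = 0.05292 m
Δh = 0.02860 + 0.22800 + 0.051324 + 0.05292 = 0.360844 m

0.36 m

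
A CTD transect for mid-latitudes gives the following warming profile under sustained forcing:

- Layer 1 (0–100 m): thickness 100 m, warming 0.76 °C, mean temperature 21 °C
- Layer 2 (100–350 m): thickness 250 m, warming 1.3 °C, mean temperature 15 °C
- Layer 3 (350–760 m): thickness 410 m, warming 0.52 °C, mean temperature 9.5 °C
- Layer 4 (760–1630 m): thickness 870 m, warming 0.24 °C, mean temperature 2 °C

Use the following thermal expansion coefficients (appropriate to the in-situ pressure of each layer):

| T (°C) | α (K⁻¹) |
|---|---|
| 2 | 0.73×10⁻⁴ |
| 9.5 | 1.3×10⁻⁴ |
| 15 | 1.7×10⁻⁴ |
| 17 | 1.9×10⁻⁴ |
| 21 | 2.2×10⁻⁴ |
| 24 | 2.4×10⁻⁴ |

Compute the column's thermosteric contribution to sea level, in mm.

115 mm of thermosteric rise

Layer 1 at 21 °C → α = 2.2×10⁻⁴ K⁻¹
Layer 2 at 15 °C → α = 1.7×10⁻⁴ K⁻¹
Layer 3 at 9.5 °C → α = 1.3×10⁻⁴ K⁻¹
Layer 4 at 2 °C → α = 0.73×10⁻⁴ K⁻¹
Layer 1: 0.76 × 100 × 2.2×10⁻⁴ = 0.01672 m
Layer 2: 1.3 × 250 × 1.7×10⁻⁴ = 0.05525 m
350–760 m: 0.52 × 410 × 1.3×10⁻⁴ = 0.027716 m
Layer 4: 0.24 × 0.73×10⁻⁴ × 870 = 0.0152424 m
Δh = 0.01672 + 0.05525 + 0.027716 + 0.0152424 = 0.1149284 m ≈ 115 mm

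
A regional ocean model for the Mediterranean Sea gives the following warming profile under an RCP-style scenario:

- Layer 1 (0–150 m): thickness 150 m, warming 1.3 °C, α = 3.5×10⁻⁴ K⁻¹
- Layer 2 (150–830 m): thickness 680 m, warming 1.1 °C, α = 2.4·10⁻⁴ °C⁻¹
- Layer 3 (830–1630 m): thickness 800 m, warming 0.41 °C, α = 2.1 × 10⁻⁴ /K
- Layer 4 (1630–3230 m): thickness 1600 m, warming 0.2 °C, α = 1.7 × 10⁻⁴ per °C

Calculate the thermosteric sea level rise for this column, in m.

1.3 × 150 × 3.5×10⁻⁴ = 0.06825 m
680 × 2.4×10⁻⁴ × 1.1 = 0.17952 m
Layer 3: 2.1×10⁻⁴ × 0.41 × 800 = 0.06888 m
1630–3230 m: 0.2 × 1600 × 1.7×10⁻⁴ = 0.05440 m
Δh = 0.06825 + 0.17952 + 0.06888 + 0.05440 = 0.37105 m

Δh = 0.371 m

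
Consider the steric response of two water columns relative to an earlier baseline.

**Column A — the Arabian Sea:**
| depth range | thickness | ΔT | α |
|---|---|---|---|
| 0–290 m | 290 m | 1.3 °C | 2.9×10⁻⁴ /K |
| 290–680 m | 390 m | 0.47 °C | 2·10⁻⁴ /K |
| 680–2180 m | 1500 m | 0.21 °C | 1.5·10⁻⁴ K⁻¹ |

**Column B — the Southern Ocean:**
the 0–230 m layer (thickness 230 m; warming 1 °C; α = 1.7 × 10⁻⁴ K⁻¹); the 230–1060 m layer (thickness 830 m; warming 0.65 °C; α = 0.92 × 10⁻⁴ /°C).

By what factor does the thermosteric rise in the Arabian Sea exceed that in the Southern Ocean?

2.18

A Layer 1: 290 × 2.9×10⁻⁴ × 1.3 = 0.10933 m
A 290–680 m: 0.47 × 390 × 2×10⁻⁴ = 0.03666 m
A 0.21 × 1.5×10⁻⁴ × 1500 = 0.04725 m
A total: 0.19324 m
B 0–230 m: 230 × 1.7×10⁻⁴ × 1 = 0.03910 m
B Layer 2: 830 × 0.92×10⁻⁴ × 0.65 = 0.049634 m
B total: 0.088734 m
Ratio: 0.19324 / 0.088734 ≈ 2.178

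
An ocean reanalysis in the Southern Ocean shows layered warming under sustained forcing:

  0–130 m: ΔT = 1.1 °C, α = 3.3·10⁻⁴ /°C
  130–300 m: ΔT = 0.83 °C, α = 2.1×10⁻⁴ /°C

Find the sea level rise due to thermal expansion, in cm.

7.7 cm

0–130 m: 1.1 × 3.3×10⁻⁴ × 130 = 0.04719 m
130–300 m: 170 × 0.83 × 2.1×10⁻⁴ = 0.029631 m
Δh = 0.04719 + 0.029631 = 0.076821 m ≈ 7.7 cm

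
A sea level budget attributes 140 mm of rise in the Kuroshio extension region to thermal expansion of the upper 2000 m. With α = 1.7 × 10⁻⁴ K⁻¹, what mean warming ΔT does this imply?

0.41 K

ΔT = Δh/(αH) = 0.14 / (1.7×10⁻⁴ × 2000) ≈ 0.4118 K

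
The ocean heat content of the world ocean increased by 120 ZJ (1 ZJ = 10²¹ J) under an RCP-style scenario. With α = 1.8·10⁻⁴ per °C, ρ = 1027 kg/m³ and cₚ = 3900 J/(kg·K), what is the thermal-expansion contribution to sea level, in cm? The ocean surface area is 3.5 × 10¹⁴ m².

Δh ≈ 1.5 cm

Per unit area: Q = 120×10²¹ / (3.5×10¹⁴) ≈ 3.429×10⁸ J/m²
Δh = αQ/(ρcₚ) = 1.8×10⁻⁴ × 3.429×10⁸ / (1027 × 3900) ≈ 0.01541 m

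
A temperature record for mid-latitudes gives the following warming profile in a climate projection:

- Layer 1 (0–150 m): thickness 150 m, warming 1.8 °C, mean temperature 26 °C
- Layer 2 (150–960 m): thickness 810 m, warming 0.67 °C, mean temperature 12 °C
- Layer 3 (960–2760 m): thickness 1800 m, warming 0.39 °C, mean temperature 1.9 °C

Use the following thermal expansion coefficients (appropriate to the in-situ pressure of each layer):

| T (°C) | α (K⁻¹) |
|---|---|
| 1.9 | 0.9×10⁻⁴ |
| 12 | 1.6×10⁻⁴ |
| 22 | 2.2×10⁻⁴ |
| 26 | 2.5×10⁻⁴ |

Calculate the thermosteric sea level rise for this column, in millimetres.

220 mm of thermosteric rise

Layer 1 at 26 °C → α = 2.5×10⁻⁴ K⁻¹
Layer 2 at 12 °C → α = 1.6×10⁻⁴ K⁻¹
Layer 3 at 1.9 °C → α = 0.9×10⁻⁴ K⁻¹
Layer 1: 150 × 1.8 × 2.5×10⁻⁴ = 0.06750 m
Layer 2: 0.67 × 810 × 1.6×10⁻⁴ = 0.086832 m
960–2760 m: 0.9×10⁻⁴ × 0.39 × 1800 = 0.06318 m
Δh = 0.06750 + 0.086832 + 0.06318 = 0.217512 m ≈ 220 mm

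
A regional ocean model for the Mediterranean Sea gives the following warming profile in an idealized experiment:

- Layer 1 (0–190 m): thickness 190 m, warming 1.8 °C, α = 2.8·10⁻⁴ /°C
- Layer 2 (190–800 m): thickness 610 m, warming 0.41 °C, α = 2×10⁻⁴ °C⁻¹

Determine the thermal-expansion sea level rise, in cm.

1.8 × 190 × 2.8×10⁻⁴ = 0.09576 m
190–800 m: 0.41 × 2×10⁻⁴ × 610 = 0.05002 m
Δh = 0.09576 + 0.05002 = 0.14578 m ≈ 14.6 cm

14.6 cm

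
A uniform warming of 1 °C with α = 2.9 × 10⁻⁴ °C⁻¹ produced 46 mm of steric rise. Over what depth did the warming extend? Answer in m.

about 159 m

H = Δh/(αΔT) = 0.046 / (2.9×10⁻⁴ × 1) ≈ 158.6 m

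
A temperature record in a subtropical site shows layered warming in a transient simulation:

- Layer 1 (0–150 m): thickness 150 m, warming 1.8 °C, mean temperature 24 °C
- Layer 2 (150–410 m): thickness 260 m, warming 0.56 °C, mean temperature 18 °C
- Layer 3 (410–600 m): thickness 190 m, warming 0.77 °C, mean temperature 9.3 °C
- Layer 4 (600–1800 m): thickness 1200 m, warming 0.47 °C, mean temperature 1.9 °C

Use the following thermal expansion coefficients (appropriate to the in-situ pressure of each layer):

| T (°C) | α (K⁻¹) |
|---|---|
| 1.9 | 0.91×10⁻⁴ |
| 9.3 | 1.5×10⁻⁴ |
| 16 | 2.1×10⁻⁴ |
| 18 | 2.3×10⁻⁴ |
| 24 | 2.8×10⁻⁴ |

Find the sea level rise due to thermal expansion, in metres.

Layer 1 at 24 °C → α = 2.8×10⁻⁴ K⁻¹
Layer 2 at 18 °C → α = 2.3×10⁻⁴ K⁻¹
Layer 3 at 9.3 °C → α = 1.5×10⁻⁴ K⁻¹
Layer 4 at 1.9 °C → α = 0.91×10⁻⁴ K⁻¹
2.8×10⁻⁴ × 1.8 × 150 = 0.07560 m
150–410 m: 2.3×10⁻⁴ × 260 × 0.56 = 0.033488 m
190 × 1.5×10⁻⁴ × 0.77 = 0.021945 m
600–1800 m: 1200 × 0.91×10⁻⁴ × 0.47 = 0.051324 m
Δh = 0.07560 + 0.033488 + 0.021945 + 0.051324 = 0.182357 m ≈ 0.18 m

0.18 m of thermosteric rise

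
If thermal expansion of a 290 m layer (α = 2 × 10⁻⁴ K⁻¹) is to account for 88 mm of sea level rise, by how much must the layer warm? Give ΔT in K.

ΔT ≈ 1.52 K

ΔT = Δh/(αH) = 0.088 / (2×10⁻⁴ × 290) ≈ 1.517 K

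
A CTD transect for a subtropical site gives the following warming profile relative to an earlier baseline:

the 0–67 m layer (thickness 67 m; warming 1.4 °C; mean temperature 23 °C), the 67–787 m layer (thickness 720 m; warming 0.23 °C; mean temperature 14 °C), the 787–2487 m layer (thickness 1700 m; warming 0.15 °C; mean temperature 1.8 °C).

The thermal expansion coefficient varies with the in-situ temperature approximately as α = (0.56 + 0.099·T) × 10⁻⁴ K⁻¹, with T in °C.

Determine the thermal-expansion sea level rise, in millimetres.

Layer 1: α = (0.56 + 0.099×23)×10⁻⁴ = 2.837×10⁻⁴ K⁻¹
Layer 2: α = (0.56 + 0.099×14)×10⁻⁴ = 1.946×10⁻⁴ K⁻¹
Layer 3: α = (0.56 + 0.099×1.8)×10⁻⁴ = 0.7382×10⁻⁴ K⁻¹
0–67 m: 1.4 × 67 × 2.837×10⁻⁴ = 0.02661106 m
67–787 m: 0.23 × 720 × 1.946×10⁻⁴ = 0.03222576 m
Layer 3: 0.7382×10⁻⁴ × 1700 × 0.15 = 0.0188241 m
Δh = 0.02661106 + 0.03222576 + 0.0188241 = 0.07766092 m

Δh = 77.7 mm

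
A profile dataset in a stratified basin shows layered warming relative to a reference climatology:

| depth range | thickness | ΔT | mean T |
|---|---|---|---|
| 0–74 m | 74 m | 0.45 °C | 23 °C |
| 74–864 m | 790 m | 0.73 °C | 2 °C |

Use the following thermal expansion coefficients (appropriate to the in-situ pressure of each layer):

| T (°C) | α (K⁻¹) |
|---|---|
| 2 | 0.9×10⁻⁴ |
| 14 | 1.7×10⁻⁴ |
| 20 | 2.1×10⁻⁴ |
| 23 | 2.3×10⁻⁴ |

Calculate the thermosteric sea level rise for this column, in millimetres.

about 59.6 mm

Layer 1 at 23 °C → α = 2.3×10⁻⁴ K⁻¹
Layer 2 at 2 °C → α = 0.9×10⁻⁴ K⁻¹
Layer 1: 0.45 × 74 × 2.3×10⁻⁴ = 0.007659 m
0.9×10⁻⁴ × 0.73 × 790 = 0.051903 m
Δh = 0.007659 + 0.051903 = 0.059562 m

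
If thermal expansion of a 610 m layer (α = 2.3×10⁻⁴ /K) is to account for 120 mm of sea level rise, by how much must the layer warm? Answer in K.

0.86 K

ΔT = Δh/(αH) = 0.12 / (2.3×10⁻⁴ × 610) ≈ 0.8553 K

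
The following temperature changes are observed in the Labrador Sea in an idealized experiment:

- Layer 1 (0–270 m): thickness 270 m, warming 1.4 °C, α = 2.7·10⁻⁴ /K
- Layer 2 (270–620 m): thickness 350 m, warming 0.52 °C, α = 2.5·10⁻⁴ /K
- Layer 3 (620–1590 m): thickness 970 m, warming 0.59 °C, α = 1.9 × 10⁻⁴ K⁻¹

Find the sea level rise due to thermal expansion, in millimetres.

Layer 1: 2.7×10⁻⁴ × 1.4 × 270 = 0.10206 m
350 × 2.5×10⁻⁴ × 0.52 = 0.04550 m
0.59 × 970 × 1.9×10⁻⁴ = 0.108737 m
Δh = 0.10206 + 0.04550 + 0.108737 = 0.256297 m

Δh ≈ 256 mm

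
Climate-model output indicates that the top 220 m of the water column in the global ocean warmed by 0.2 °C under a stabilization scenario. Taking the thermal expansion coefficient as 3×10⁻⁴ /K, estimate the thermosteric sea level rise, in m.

0.0132 m

Δh = αΔT·H = 3×10⁻⁴ × 0.2 × 220 = 0.01320 m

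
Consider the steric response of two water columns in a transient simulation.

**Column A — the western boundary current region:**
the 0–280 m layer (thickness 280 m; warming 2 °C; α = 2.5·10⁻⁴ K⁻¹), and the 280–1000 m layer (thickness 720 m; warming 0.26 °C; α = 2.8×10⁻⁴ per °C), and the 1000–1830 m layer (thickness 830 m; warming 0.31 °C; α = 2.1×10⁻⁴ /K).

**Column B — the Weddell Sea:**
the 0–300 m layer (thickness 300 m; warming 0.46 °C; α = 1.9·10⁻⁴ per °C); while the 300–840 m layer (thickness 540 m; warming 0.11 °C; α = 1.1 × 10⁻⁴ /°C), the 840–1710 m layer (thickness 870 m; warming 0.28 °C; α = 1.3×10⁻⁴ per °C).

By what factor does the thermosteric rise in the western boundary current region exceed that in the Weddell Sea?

A 0–280 m: 280 × 2.5×10⁻⁴ × 2 = 0.14000 m
A Layer 2: 2.8×10⁻⁴ × 0.26 × 720 = 0.052416 m
A 1000–1830 m: 2.1×10⁻⁴ × 830 × 0.31 = 0.054033 m
A total: 0.246449 m
B 0–300 m: 0.46 × 1.9×10⁻⁴ × 300 = 0.02622 m
B 300–840 m: 540 × 1.1×10⁻⁴ × 0.11 = 0.006534 m
B Layer 3: 870 × 1.3×10⁻⁴ × 0.28 = 0.031668 m
B total: 0.064422 m
Ratio: 0.246449 / 0.064422 ≈ 3.826

3.8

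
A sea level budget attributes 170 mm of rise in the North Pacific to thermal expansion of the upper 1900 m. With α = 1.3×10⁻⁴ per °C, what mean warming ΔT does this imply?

about 0.688 °C

ΔT = Δh/(αH) = 0.17 / (1.3×10⁻⁴ × 1900) ≈ 0.6883 °C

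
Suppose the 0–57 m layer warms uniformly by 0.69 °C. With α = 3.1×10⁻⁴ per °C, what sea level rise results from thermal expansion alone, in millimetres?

12 mm

Δh = αΔT·H = 3.1×10⁻⁴ × 0.69 × 57 = 0.0121923 m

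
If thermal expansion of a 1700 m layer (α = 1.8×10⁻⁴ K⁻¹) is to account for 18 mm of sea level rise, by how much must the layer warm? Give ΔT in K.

0.0588 K

ΔT = Δh/(αH) = 0.018 / (1.8×10⁻⁴ × 1700) ≈ 0.05882 K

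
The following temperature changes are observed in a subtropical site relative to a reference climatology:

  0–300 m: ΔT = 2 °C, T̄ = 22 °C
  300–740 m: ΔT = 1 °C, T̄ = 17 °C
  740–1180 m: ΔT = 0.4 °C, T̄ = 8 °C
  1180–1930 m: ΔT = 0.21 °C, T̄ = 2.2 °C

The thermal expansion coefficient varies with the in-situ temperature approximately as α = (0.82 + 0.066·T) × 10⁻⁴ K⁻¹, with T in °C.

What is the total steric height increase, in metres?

0.261 m

Layer 1: α = (0.82 + 0.066×22)×10⁻⁴ = 2.272×10⁻⁴ K⁻¹
Layer 2: α = (0.82 + 0.066×17)×10⁻⁴ = 1.942×10⁻⁴ K⁻¹
Layer 3: α = (0.82 + 0.066×8)×10⁻⁴ = 1.348×10⁻⁴ K⁻¹
Layer 4: α = (0.82 + 0.066×2.2)×10⁻⁴ = 0.9652×10⁻⁴ K⁻¹
300 × 2 × 2.272×10⁻⁴ = 0.13632 m
Layer 2: 440 × 1 × 1.942×10⁻⁴ = 0.085448 m
740–1180 m: 440 × 0.4 × 1.348×10⁻⁴ = 0.0237248 m
1180–1930 m: 750 × 0.21 × 0.9652×10⁻⁴ = 0.0152019 m
Δh = 0.13632 + 0.085448 + 0.0237248 + 0.0152019 = 0.2606947 m ≈ 0.261 m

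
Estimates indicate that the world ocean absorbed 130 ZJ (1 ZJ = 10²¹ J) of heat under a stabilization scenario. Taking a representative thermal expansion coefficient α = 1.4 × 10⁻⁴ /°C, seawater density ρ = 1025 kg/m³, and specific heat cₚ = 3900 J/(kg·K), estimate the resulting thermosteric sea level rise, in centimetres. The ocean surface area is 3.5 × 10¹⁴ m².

1.30 cm

Per unit area: Q = 130×10²¹ / (3.5×10¹⁴) ≈ 3.714×10⁸ J/m²
Δh = αQ/(ρcₚ) = 1.4×10⁻⁴ × 3.714×10⁸ / (1025 × 3900) ≈ 0.013007 m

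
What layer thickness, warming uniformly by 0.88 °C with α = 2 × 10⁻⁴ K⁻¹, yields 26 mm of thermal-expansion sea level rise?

H = Δh/(αΔT) = 0.026 / (2×10⁻⁴ × 0.88) ≈ 147.7 m

148 m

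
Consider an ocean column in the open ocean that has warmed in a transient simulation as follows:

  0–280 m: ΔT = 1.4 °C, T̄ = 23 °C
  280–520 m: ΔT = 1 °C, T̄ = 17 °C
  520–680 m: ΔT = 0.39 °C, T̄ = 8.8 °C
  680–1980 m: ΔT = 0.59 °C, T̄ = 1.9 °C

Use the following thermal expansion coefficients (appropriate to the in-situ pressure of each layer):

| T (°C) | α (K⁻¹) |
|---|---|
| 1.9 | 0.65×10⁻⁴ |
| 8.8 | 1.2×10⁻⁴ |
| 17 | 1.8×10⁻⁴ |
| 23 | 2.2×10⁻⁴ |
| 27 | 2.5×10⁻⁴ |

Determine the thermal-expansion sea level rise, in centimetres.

Δh = 19 cm

Layer 1 at 23 °C → α = 2.2×10⁻⁴ K⁻¹
Layer 2 at 17 °C → α = 1.8×10⁻⁴ K⁻¹
Layer 3 at 8.8 °C → α = 1.2×10⁻⁴ K⁻¹
Layer 4 at 1.9 °C → α = 0.65×10⁻⁴ K⁻¹
1.4 × 280 × 2.2×10⁻⁴ = 0.08624 m
Layer 2: 1 × 1.8×10⁻⁴ × 240 = 0.04320 m
520–680 m: 1.2×10⁻⁴ × 160 × 0.39 = 0.007488 m
Layer 4: 1300 × 0.59 × 0.65×10⁻⁴ = 0.049855 m
Δh = 0.08624 + 0.04320 + 0.007488 + 0.049855 = 0.186783 m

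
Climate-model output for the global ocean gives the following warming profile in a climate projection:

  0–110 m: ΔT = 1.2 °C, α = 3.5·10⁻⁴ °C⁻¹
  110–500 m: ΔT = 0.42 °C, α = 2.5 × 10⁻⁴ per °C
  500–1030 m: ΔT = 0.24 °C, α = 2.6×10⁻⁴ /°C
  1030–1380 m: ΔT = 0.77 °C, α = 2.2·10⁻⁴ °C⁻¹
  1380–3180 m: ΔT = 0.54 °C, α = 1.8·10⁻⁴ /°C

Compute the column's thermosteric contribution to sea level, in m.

0.354 m

Layer 1: 110 × 1.2 × 3.5×10⁻⁴ = 0.04620 m
2.5×10⁻⁴ × 0.42 × 390 = 0.04095 m
530 × 0.24 × 2.6×10⁻⁴ = 0.033072 m
2.2×10⁻⁴ × 350 × 0.77 = 0.05929 m
0.54 × 1800 × 1.8×10⁻⁴ = 0.17496 m
Δh = 0.04620 + 0.04095 + 0.033072 + 0.05929 + 0.17496 = 0.354472 m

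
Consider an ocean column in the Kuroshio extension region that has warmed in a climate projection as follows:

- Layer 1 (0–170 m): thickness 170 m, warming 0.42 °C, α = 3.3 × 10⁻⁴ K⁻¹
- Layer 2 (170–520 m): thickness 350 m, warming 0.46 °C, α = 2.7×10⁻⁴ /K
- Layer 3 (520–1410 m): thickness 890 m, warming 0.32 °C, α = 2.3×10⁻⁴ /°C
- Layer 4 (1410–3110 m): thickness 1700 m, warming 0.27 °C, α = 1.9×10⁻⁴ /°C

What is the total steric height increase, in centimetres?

about 22.0 cm

3.3×10⁻⁴ × 0.42 × 170 = 0.023562 m
Layer 2: 350 × 0.46 × 2.7×10⁻⁴ = 0.04347 m
890 × 0.32 × 2.3×10⁻⁴ = 0.065504 m
Layer 4: 1.9×10⁻⁴ × 0.27 × 1700 = 0.08721 m
Δh = 0.023562 + 0.04347 + 0.065504 + 0.08721 = 0.219746 m ≈ 22.0 cm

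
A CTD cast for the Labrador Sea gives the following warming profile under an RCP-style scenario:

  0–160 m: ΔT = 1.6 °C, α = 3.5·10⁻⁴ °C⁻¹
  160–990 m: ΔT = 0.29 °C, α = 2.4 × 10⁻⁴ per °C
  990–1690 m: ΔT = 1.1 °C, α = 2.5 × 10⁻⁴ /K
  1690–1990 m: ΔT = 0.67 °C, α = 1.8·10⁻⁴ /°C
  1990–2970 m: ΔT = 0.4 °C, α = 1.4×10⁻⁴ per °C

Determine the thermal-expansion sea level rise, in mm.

Layer 1: 3.5×10⁻⁴ × 160 × 1.6 = 0.08960 m
160–990 m: 2.4×10⁻⁴ × 0.29 × 830 = 0.057768 m
1.1 × 2.5×10⁻⁴ × 700 = 0.19250 m
1.8×10⁻⁴ × 0.67 × 300 = 0.03618 m
Layer 5: 0.4 × 980 × 1.4×10⁻⁴ = 0.05488 m
Δh = 0.08960 + 0.057768 + 0.19250 + 0.03618 + 0.05488 = 0.430928 m

about 431 mm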